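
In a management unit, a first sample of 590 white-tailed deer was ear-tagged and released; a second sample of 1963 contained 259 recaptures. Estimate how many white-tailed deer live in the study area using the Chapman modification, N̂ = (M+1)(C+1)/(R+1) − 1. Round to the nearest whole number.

N ≈ 4463

N̂ = (590+1)(1963+1)/(259+1) − 1 = 591·1964/260 − 1
= 1160724/260 − 1 ≈ 4464.3 − 1 ≈ 4463.3 → 4463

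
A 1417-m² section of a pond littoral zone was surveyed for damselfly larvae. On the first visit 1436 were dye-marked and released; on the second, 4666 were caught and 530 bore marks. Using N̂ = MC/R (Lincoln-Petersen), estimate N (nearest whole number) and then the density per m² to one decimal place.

density ≈ 8.9 damselfly larvae per m²

N̂ = 1436·4666/530 = 6700376/530 ≈ 12642.2 → 12642
Density = N̂ / area = 12642 / 1417 ≈ 8.92 → 8.9 per m²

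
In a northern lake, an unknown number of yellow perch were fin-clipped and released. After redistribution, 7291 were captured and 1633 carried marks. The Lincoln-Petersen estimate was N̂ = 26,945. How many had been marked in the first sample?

M = 6035

From N = M·C/R: M = N·R / C = 26945·1633 / 7291 = 44001185 / 7291 = 6035.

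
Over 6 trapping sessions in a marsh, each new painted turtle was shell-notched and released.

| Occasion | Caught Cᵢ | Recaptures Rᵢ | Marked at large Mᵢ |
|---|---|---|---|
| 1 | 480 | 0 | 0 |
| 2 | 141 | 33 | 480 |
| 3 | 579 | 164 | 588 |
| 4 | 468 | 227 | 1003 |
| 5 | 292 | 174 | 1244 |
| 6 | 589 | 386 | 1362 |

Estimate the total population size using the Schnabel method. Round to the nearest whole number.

N ≈ 2076

Σ MᵢCᵢ = 0·480 + 480·141 + 588·579 + 1003·468 + 1244·292 + 1362·589 = 0 + 67680 + 340452 + 469404 + 363248 + 802218 = 2043002
Σ Rᵢ = 0 + 33 + 164 + 227 + 174 + 386 = 984
N̂ = 2043002 / 984 ≈ 2076.2 → 2076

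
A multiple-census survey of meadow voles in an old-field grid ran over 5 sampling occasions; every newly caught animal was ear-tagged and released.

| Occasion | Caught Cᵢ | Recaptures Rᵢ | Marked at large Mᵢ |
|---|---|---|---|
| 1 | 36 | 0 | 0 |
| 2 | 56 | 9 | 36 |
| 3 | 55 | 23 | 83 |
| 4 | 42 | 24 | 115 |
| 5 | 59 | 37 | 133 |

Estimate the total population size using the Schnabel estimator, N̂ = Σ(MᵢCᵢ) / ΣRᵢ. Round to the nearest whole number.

Σ MᵢCᵢ = 0·36 + 36·56 + 83·55 + 115·42 + 133·59 = 0 + 2016 + 4565 + 4830 + 7847 = 19258
Σ Rᵢ = 0 + 9 + 23 + 24 + 37 = 93
N̂ = 19258 / 93 ≈ 207.1 → 207

N ≈ 207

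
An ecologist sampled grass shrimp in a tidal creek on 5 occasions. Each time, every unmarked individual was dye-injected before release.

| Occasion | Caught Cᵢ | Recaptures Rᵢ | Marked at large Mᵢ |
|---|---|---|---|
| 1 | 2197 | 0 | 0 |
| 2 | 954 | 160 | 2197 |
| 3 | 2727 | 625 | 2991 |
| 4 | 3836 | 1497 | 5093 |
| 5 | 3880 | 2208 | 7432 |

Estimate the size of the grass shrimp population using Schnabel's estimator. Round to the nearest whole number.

Σ MᵢCᵢ = 0·2197 + 2197·954 + 2991·2727 + 5093·3836 + 7432·3880 = 0 + 2095938 + 8156457 + 19536748 + 28836160 = 58625303
Σ Rᵢ = 0 + 160 + 625 + 1497 + 2208 = 4490
N̂ = 58625303 / 4490 ≈ 13056.9 → 13057

N ≈ 13,057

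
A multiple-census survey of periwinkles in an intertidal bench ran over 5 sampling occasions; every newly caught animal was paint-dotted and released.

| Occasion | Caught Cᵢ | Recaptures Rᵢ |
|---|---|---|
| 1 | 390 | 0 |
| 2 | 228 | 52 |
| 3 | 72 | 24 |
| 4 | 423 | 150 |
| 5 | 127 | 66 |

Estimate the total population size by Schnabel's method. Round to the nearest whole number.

Marked at large before each occasion: Mᵢ = Σⱼ<ᵢ (Cⱼ − Rⱼ) → M1=0, M2=390, M3=566, M4=614, M5=887
Σ MᵢCᵢ = 0·390 + 390·228 + 566·72 + 614·423 + 887·127 = 0 + 88920 + 40752 + 259722 + 112649 = 502043
Σ Rᵢ = 0 + 52 + 24 + 150 + 66 = 292
N̂ = 502043 / 292 ≈ 1719.3 → 1719

N ≈ 1719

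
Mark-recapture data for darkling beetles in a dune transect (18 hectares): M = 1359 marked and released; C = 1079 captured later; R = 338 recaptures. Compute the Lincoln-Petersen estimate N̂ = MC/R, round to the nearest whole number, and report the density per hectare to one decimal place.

density ≈ 241.0 darkling beetles per hectare

N̂ = 1359·1079/338 = 1466361/338 ≈ 4338.3 → 4338
Density = N̂ / area = 4338 / 18 = 241.0 per hectare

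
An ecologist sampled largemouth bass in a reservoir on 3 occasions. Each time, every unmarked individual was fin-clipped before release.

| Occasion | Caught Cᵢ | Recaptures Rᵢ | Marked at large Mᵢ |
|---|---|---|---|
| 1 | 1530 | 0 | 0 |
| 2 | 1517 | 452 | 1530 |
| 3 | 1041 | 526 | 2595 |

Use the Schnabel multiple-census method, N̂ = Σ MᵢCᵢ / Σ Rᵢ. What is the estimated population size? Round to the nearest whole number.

N ≈ 5135

Σ MᵢCᵢ = 0·1530 + 1530·1517 + 2595·1041 = 0 + 2321010 + 2701395 = 5022405
Σ Rᵢ = 0 + 452 + 526 = 978
N̂ = 5022405 / 978 ≈ 5135.4 → 5135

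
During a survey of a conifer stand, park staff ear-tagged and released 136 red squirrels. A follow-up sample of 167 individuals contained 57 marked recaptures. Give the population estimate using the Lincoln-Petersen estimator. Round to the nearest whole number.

The marked fraction in the recapture sample should equal the marked fraction in the population: 57/167 = 136/N.
N = (136 × 167) / 57 = 22712 / 57 ≈ 398.46 → 398

N ≈ 398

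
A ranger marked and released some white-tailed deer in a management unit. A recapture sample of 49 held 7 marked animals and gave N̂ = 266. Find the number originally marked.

From N = M·C/R: M = N·R / C = 266·7 / 49 = 1862 / 49 = 38.

M = 38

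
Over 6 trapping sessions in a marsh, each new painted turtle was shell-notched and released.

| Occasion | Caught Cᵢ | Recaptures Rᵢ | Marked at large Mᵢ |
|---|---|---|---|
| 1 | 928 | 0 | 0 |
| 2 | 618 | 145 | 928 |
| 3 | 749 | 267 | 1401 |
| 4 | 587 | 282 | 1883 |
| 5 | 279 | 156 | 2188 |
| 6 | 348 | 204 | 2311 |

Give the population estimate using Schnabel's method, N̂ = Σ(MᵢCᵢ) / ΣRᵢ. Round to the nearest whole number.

Σ MᵢCᵢ = 0·928 + 928·618 + 1401·749 + 1883·587 + 2188·279 + 2311·348 = 0 + 573504 + 1049349 + 1105321 + 610452 + 804228 = 4142854
Σ Rᵢ = 0 + 145 + 267 + 282 + 156 + 204 = 1054
N̂ = 4142854 / 1054 ≈ 3930.6 → 3931

N ≈ 3931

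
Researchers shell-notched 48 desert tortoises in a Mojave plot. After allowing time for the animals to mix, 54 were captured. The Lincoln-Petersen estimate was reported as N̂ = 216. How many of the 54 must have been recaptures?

R = 12

From N = M·C/R: R = M·C / N = 48·54 / 216 = 2592 / 216 = 12.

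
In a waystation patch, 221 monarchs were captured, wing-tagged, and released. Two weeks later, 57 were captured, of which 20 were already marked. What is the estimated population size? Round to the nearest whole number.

N = (221 × 57) / 20 = 12597 / 20 ≈ 629.9 → 630

N ≈ 630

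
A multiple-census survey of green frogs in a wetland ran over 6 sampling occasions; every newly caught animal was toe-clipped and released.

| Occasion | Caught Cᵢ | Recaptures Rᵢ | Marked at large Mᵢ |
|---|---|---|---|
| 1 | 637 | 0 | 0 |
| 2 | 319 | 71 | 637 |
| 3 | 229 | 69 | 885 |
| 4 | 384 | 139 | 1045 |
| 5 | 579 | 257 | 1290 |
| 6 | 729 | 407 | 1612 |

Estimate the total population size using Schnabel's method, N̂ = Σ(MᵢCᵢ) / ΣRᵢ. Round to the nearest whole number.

Σ MᵢCᵢ = 0·637 + 637·319 + 885·229 + 1045·384 + 1290·579 + 1612·729 = 0 + 203203 + 202665 + 401280 + 746910 + 1175148 = 2729206
Σ Rᵢ = 0 + 71 + 69 + 139 + 257 + 407 = 943
N̂ = 2729206 / 943 ≈ 2894.2 → 2894

N ≈ 2894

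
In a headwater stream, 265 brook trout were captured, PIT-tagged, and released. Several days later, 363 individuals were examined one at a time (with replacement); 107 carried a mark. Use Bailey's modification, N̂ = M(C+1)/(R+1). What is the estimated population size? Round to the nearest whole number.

N̂ = 265·(363+1)/(107+1) = 265·364/108 = 96460/108 ≈ 893.1 → 893

N ≈ 893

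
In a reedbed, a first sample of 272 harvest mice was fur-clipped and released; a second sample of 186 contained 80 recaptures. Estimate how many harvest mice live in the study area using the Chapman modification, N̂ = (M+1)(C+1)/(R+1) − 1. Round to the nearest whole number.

N ≈ 629

N̂ = (272+1)(186+1)/(80+1) − 1 = 273·187/81 − 1
= 51051/81 − 1 ≈ 630.3 − 1 ≈ 629.3 → 629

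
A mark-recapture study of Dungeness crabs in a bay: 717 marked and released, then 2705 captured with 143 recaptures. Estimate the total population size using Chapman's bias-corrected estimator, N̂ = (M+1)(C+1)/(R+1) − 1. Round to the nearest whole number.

N ≈ 13,491

N̂ = (717+1)(2705+1)/(143+1) − 1 = 718·2706/144 − 1
= 1942908/144 − 1 ≈ 13492.4 − 1 ≈ 13491.4 → 13491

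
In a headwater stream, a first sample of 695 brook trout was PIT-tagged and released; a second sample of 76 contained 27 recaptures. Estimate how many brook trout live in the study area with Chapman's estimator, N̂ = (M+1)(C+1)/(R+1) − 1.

N̂ = (695+1)(76+1)/(27+1) − 1 = 696·77/28 − 1
= 53592/28 − 1 = 1914 − 1 = 1913

N = 1913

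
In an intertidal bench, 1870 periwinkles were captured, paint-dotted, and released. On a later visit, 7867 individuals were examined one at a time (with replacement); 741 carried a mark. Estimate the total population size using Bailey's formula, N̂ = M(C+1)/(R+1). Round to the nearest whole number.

N̂ = 1870·(7867+1)/(741+1) = 1870·7868/742 = 14713160/742 ≈ 19829.1 → 19829

N ≈ 19,829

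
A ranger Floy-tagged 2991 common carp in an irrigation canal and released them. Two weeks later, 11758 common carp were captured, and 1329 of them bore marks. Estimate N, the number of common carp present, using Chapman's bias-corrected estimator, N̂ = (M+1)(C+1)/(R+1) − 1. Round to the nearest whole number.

N ≈ 26,452

N̂ = (2991+1)(11758+1)/(1329+1) − 1 = 2992·11759/1330 − 1
= 35182928/1330 − 1 ≈ 26453.3 − 1 ≈ 26452.3 → 26452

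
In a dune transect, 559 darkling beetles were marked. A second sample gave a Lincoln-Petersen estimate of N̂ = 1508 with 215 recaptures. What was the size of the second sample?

C = 580

From N = M·C/R: C = N·R / M = 1508·215 / 559 = 324220 / 559 = 580.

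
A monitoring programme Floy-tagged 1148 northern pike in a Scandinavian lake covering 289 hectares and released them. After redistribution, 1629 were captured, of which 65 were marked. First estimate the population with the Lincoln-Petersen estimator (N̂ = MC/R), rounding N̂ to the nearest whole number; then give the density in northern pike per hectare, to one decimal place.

density ≈ 99.6 northern pike per hectare

N̂ = 1148·1629/65 = 1870092/65 ≈ 28770.6 → 28771
Density = N̂ / area = 28771 / 289 ≈ 99.55 → 99.6 per hectare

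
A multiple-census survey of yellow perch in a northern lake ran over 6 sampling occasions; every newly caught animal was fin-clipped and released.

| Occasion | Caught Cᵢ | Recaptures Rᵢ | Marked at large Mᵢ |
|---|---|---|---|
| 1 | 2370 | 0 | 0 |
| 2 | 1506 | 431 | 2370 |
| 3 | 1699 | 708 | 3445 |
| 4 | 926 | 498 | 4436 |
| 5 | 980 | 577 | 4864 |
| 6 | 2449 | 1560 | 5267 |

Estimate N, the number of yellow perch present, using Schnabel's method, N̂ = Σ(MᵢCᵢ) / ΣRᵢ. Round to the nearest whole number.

N ≈ 8266

Σ MᵢCᵢ = 0·2370 + 2370·1506 + 3445·1699 + 4436·926 + 4864·980 + 5267·2449 = 0 + 3569220 + 5853055 + 4107736 + 4766720 + 12898883 = 31195614
Σ Rᵢ = 0 + 431 + 708 + 498 + 577 + 1560 = 3774
N̂ = 31195614 / 3774 ≈ 8265.9 → 8266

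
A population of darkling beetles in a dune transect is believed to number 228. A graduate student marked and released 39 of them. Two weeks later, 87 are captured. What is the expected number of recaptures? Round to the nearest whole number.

expected recaptures ≈ 15

The marked fraction of the population is 39/228, so in a sample of 87 expect C·(M/N) marked.
E[R] = 39 × 87 / 228 = 3393 / 228 ≈ 14.9 → 15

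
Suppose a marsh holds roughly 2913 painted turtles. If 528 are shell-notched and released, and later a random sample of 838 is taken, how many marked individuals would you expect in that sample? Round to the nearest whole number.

expected recaptures ≈ 152

Expected recaptures E[R] = M·C / N.
E[R] = 528 × 838 / 2913 = 442464 / 2913 ≈ 151.9 → 152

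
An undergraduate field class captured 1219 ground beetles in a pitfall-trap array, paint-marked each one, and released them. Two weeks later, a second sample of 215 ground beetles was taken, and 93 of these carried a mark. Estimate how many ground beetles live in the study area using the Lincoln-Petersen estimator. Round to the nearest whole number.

The marked fraction in the recapture sample should equal the marked fraction in the population: 93/215 = 1219/N.
N = (1219 × 215) / 93 = 262085 / 93 ≈ 2818.1 → 2818

N ≈ 2818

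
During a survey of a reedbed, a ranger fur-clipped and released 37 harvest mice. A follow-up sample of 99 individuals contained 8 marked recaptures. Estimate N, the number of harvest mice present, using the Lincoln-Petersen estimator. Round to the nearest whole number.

Lincoln-Petersen assumes M/N = R/C, so N = M·C / R.
N = (37 × 99) / 8 = 3663 / 8 ≈ 457.9 → 458

N ≈ 458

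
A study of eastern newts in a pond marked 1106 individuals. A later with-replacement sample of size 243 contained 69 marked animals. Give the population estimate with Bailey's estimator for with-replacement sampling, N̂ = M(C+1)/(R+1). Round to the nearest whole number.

N ≈ 3855

N̂ = 1106·(243+1)/(69+1) = 1106·244/70 = 269864/70 ≈ 3855.2 → 3855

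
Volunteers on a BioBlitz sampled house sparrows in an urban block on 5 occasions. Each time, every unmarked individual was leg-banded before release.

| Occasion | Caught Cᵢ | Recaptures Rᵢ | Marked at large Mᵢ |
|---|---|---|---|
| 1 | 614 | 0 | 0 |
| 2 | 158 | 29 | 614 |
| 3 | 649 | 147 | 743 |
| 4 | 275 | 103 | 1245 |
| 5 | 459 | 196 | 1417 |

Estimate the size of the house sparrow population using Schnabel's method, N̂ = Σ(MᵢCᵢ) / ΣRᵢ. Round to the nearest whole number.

N ≈ 3309

Σ MᵢCᵢ = 0·614 + 614·158 + 743·649 + 1245·275 + 1417·459 = 0 + 97012 + 482207 + 342375 + 650403 = 1571997
Σ Rᵢ = 0 + 29 + 147 + 103 + 196 = 475
N̂ = 1571997 / 475 ≈ 3309.47 → 3309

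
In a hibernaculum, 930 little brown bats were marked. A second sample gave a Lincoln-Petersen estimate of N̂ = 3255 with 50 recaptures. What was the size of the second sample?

From N = M·C/R: C = N·R / M = 3255·50 / 930 = 162750 / 930 = 175.

C = 175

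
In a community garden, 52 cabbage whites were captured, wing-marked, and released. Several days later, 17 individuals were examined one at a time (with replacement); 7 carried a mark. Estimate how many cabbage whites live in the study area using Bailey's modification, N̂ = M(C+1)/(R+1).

N = 117

N̂ = 52·(17+1)/(7+1) = 52·18/8 = 936/8 = 117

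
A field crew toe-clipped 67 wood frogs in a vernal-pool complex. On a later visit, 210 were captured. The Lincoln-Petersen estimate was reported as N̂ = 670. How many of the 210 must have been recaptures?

From N = M·C/R: R = M·C / N = 67·210 / 670 = 14070 / 670 = 21.

R = 21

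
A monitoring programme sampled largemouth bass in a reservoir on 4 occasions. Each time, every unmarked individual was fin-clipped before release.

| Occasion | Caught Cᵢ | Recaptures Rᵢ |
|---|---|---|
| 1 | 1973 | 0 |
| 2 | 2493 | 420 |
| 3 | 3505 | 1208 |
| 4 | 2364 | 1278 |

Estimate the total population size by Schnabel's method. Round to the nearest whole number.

N ≈ 11,733

Marked at large before each occasion: Mᵢ = Σⱼ<ᵢ (Cⱼ − Rⱼ) → M1=0, M2=1973, M3=4046, M4=6343
Σ MᵢCᵢ = 0·1973 + 1973·2493 + 4046·3505 + 6343·2364 = 0 + 4918689 + 14181230 + 14994852 = 34094771
Σ Rᵢ = 0 + 420 + 1208 + 1278 = 2906
N̂ = 34094771 / 2906 ≈ 11732.5 → 11733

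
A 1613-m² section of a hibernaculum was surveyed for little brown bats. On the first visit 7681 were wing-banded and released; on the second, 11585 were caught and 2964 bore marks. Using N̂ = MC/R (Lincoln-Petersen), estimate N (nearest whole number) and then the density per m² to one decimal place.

density ≈ 18.6 little brown bats per m²

N̂ = 7681·11585/2964 = 88984385/2964 ≈ 30021.7 → 30022
Density = N̂ / area = 30022 / 1613 ≈ 18.61 → 18.6 per m²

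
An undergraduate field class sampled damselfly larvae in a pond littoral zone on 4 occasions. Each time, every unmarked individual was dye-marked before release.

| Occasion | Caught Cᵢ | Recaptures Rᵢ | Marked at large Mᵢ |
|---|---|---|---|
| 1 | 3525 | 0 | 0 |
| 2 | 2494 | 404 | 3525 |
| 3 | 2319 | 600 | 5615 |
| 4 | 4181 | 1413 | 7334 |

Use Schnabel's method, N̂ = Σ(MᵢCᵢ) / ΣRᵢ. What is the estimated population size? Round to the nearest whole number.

N ≈ 21,711

Σ MᵢCᵢ = 0·3525 + 3525·2494 + 5615·2319 + 7334·4181 = 0 + 8791350 + 13021185 + 30663454 = 52475989
Σ Rᵢ = 0 + 404 + 600 + 1413 = 2417
N̂ = 52475989 / 2417 ≈ 21711.2 → 21711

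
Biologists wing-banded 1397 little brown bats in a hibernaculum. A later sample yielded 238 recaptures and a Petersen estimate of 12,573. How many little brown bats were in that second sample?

From N = M·C/R: C = N·R / M = 12573·238 / 1397 = 2992374 / 1397 = 2142.

C = 2142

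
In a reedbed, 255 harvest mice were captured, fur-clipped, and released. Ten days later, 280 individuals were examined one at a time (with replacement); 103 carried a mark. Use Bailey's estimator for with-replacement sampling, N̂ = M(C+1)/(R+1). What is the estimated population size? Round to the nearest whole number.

N̂ = 255·(280+1)/(103+1) = 255·281/104 = 71655/104 ≈ 689.0 → 689

N ≈ 689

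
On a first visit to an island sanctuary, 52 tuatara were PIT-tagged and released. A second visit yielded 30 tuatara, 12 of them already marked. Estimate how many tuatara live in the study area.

N = 130

N = (52 × 30) / 12 = 1560 / 12 = 130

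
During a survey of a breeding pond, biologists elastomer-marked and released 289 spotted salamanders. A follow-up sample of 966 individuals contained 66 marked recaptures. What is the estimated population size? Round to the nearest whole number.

N ≈ 4230

Lincoln-Petersen assumes M/N = R/C, so N = M·C / R.
N = (289 × 966) / 66 = 279174 / 66 ≈ 4229.9 → 4230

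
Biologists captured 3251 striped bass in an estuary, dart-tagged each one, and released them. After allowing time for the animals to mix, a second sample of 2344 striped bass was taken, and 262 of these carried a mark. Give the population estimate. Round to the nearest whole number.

The marked fraction in the recapture sample should equal the marked fraction in the population: 262/2344 = 3251/N.
N = (3251 × 2344) / 262 = 7620344 / 262 ≈ 29085.3 → 29085

N ≈ 29,085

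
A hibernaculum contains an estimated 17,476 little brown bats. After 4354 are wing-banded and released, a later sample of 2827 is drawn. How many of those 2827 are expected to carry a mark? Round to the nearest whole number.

Expected recaptures E[R] = M·C / N.
E[R] = 4354 × 2827 / 17476 = 12308758 / 17476 ≈ 704.3 → 704

expected recaptures ≈ 704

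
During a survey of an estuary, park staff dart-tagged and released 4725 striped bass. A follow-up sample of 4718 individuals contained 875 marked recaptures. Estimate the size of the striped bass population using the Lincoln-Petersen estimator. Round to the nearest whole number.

N ≈ 25,477

N = (4725 × 4718) / 875 = 22292550 / 875 ≈ 25477.2 → 25477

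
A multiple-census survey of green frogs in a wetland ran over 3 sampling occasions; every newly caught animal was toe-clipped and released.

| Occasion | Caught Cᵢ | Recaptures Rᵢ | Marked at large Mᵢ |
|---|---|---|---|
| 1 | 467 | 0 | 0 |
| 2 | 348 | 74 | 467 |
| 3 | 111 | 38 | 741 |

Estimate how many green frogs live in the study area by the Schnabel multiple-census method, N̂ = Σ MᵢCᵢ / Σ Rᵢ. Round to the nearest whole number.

Σ MᵢCᵢ = 0·467 + 467·348 + 741·111 = 0 + 162516 + 82251 = 244767
Σ Rᵢ = 0 + 74 + 38 = 112
N̂ = 244767 / 112 ≈ 2185.4 → 2185

N ≈ 2185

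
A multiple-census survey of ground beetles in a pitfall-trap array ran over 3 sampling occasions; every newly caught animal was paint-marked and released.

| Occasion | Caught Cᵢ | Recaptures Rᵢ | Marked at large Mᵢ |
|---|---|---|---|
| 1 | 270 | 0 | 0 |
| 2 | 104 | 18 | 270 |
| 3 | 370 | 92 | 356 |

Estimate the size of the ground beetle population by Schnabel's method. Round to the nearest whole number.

N ≈ 1453

Σ MᵢCᵢ = 0·270 + 270·104 + 356·370 = 0 + 28080 + 131720 = 159800
Σ Rᵢ = 0 + 18 + 92 = 110
N̂ = 159800 / 110 ≈ 1452.7 → 1453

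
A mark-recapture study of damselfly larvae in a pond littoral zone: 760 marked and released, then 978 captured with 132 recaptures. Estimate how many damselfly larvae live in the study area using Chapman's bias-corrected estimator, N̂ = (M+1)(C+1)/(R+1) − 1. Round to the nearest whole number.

N̂ = (760+1)(978+1)/(132+1) − 1 = 761·979/133 − 1
= 745019/133 − 1 ≈ 5601.6 − 1 ≈ 5600.6 → 5601

N ≈ 5601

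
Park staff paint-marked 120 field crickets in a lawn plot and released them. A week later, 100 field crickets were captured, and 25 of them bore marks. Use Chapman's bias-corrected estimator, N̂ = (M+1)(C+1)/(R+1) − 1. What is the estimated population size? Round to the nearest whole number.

N ≈ 469

N̂ = (120+1)(100+1)/(25+1) − 1 = 121·101/26 − 1
= 12221/26 − 1 ≈ 470.0 − 1 ≈ 469.0 → 469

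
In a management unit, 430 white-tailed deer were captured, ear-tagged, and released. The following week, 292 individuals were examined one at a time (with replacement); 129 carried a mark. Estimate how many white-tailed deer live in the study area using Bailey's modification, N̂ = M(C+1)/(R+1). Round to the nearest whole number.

N ≈ 969

N̂ = 430·(292+1)/(129+1) = 430·293/130 = 125990/130 ≈ 969.2 → 969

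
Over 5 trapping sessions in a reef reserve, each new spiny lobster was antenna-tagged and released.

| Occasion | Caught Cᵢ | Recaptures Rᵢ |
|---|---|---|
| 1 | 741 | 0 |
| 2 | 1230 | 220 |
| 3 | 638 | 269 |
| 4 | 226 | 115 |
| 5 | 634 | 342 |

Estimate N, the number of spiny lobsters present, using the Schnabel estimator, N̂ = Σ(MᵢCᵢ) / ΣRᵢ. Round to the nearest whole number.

Marked at large before each occasion: Mᵢ = Σⱼ<ᵢ (Cⱼ − Rⱼ) → M1=0, M2=741, M3=1751, M4=2120, M5=2231
Σ MᵢCᵢ = 0·741 + 741·1230 + 1751·638 + 2120·226 + 2231·634 = 0 + 911430 + 1117138 + 479120 + 1414454 = 3922142
Σ Rᵢ = 0 + 220 + 269 + 115 + 342 = 946
N̂ = 3922142 / 946 ≈ 4146.0 → 4146

N ≈ 4146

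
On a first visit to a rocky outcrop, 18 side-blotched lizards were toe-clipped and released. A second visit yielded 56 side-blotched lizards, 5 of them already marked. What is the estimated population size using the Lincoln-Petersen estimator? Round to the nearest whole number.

N ≈ 202

N = (18 × 56) / 5 = 1008 / 5 ≈ 201.6 → 202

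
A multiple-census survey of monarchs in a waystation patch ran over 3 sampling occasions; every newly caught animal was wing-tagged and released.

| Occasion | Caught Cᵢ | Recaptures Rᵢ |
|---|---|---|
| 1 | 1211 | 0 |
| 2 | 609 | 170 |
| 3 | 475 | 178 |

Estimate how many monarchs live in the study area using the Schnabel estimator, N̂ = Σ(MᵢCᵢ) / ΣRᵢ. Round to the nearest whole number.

Marked at large before each occasion: Mᵢ = Σⱼ<ᵢ (Cⱼ − Rⱼ) → M1=0, M2=1211, M3=1650
Σ MᵢCᵢ = 0·1211 + 1211·609 + 1650·475 = 0 + 737499 + 783750 = 1521249
Σ Rᵢ = 0 + 170 + 178 = 348
N̂ = 1521249 / 348 ≈ 4371.4 → 4371

N ≈ 4371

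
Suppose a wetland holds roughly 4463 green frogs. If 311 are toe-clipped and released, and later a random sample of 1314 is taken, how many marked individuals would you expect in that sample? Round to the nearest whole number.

The marked fraction of the population is 311/4463, so in a sample of 1314 expect C·(M/N) marked.
E[R] = 311 × 1314 / 4463 = 408654 / 4463 ≈ 91.6 → 92

expected recaptures ≈ 92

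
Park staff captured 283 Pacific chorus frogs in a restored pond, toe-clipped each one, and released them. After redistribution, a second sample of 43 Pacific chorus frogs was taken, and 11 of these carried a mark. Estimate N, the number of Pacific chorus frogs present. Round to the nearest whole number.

N = (283 × 43) / 11 = 12169 / 11 ≈ 1106.3 → 1106

N ≈ 1106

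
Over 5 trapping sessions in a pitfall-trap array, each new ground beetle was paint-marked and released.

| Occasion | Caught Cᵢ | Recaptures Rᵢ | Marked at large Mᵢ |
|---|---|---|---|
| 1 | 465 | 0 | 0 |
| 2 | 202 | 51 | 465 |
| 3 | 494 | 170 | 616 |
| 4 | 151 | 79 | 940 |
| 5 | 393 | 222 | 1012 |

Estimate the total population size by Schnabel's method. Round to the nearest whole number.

Σ MᵢCᵢ = 0·465 + 465·202 + 616·494 + 940·151 + 1012·393 = 0 + 93930 + 304304 + 141940 + 397716 = 937890
Σ Rᵢ = 0 + 51 + 170 + 79 + 222 = 522
N̂ = 937890 / 522 ≈ 1796.7 → 1797

N ≈ 1797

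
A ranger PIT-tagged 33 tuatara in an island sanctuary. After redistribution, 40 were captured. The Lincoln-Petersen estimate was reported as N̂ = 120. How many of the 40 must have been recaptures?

From N = M·C/R: R = M·C / N = 33·40 / 120 = 1320 / 120 = 11.

R = 11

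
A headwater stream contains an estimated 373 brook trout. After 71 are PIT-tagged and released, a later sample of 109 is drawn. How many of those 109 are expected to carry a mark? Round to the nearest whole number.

expected recaptures ≈ 21

Expected recaptures E[R] = M·C / N.
E[R] = 71 × 109 / 373 = 7739 / 373 ≈ 20.7 → 21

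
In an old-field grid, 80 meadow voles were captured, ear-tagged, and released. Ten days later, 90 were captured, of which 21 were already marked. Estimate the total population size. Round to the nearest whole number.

N ≈ 343

Lincoln-Petersen assumes M/N = R/C, so N = M·C / R.
N = (80 × 90) / 21 = 7200 / 21 ≈ 342.9 → 343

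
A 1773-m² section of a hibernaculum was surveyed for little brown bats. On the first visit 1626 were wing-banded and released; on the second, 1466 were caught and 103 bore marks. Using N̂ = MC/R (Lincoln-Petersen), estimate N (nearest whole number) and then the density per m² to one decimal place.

N̂ = 1626·1466/103 = 2383716/103 ≈ 23142.9 → 23143
Density = N̂ / area = 23143 / 1773 ≈ 13.05 → 13.1 per m²

density ≈ 13.1 little brown bats per m²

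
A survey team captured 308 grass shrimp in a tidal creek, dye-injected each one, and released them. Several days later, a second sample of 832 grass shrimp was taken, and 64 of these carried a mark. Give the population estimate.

N = 4004

N = (308 × 832) / 64 = 256256 / 64 = 4004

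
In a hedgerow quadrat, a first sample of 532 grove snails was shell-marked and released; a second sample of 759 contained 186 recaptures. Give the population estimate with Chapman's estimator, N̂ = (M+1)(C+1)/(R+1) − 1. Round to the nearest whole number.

N ≈ 2165

N̂ = (532+1)(759+1)/(186+1) − 1 = 533·760/187 − 1
= 405080/187 − 1 ≈ 2166.2 − 1 ≈ 2165.2 → 2165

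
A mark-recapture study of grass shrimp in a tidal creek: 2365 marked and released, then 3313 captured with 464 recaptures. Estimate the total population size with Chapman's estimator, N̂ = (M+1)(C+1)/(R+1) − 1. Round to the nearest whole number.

N̂ = (2365+1)(3313+1)/(464+1) − 1 = 2366·3314/465 − 1
= 7840924/465 − 1 ≈ 16862.2 − 1 ≈ 16861.2 → 16861

N ≈ 16,861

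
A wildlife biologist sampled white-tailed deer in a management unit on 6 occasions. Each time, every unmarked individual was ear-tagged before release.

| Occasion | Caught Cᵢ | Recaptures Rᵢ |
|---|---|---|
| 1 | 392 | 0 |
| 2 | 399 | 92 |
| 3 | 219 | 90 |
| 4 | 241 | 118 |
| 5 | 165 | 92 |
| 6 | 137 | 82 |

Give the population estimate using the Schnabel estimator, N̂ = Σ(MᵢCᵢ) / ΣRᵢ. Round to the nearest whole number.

N ≈ 1701

Marked at large before each occasion: Mᵢ = Σⱼ<ᵢ (Cⱼ − Rⱼ) → M1=0, M2=392, M3=699, M4=828, M5=951, M6=1024
Σ MᵢCᵢ = 0·392 + 392·399 + 699·219 + 828·241 + 951·165 + 1024·137 = 0 + 156408 + 153081 + 199548 + 156915 + 140288 = 806240
Σ Rᵢ = 0 + 92 + 90 + 118 + 92 + 82 = 474
N̂ = 806240 / 474 ≈ 1700.9 → 1701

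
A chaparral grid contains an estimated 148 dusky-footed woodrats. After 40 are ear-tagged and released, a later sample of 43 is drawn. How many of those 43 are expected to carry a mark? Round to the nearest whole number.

Expected recaptures E[R] = M·C / N.
E[R] = 40 × 43 / 148 = 1720 / 148 ≈ 11.6 → 12

expected recaptures ≈ 12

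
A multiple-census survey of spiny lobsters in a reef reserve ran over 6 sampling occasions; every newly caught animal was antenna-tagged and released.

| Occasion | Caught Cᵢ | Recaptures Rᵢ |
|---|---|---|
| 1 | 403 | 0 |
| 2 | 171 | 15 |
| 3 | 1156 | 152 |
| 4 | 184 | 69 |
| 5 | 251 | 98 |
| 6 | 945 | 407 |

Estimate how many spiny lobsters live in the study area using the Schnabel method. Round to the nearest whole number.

Marked at large before each occasion: Mᵢ = Σⱼ<ᵢ (Cⱼ − Rⱼ) → M1=0, M2=403, M3=559, M4=1563, M5=1678, M6=1831
Σ MᵢCᵢ = 0·403 + 403·171 + 559·1156 + 1563·184 + 1678·251 + 1831·945 = 0 + 68913 + 646204 + 287592 + 421178 + 1730295 = 3154182
Σ Rᵢ = 0 + 15 + 152 + 69 + 98 + 407 = 741
N̂ = 3154182 / 741 ≈ 4256.7 → 4257

N ≈ 4257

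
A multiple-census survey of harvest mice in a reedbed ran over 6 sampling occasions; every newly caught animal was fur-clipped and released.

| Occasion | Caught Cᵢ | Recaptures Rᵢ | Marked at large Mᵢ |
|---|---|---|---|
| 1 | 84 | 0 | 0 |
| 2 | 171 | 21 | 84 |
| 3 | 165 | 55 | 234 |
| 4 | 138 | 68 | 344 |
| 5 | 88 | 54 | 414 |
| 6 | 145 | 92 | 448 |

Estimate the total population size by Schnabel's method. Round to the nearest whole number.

N ≈ 696

Σ MᵢCᵢ = 0·84 + 84·171 + 234·165 + 344·138 + 414·88 + 448·145 = 0 + 14364 + 38610 + 47472 + 36432 + 64960 = 201838
Σ Rᵢ = 0 + 21 + 55 + 68 + 54 + 92 = 290
N̂ = 201838 / 290 ≈ 696.0 → 696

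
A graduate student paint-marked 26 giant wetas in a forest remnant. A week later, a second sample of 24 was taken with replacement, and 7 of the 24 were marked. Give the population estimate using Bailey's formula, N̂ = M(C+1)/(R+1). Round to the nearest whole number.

N ≈ 81

N̂ = 26·(24+1)/(7+1) = 26·25/8 = 650/8 ≈ 81.2 → 81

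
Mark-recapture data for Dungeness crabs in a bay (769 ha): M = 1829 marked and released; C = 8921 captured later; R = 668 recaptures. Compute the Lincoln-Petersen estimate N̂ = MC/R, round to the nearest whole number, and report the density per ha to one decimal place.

density ≈ 31.8 Dungeness crabs per ha

N̂ = 1829·8921/668 = 16316509/668 ≈ 24425.9 → 24426
Density = N̂ / area = 24426 / 769 ≈ 31.76 → 31.8 per ha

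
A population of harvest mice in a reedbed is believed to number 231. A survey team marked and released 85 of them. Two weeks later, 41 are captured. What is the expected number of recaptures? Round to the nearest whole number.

expected recaptures ≈ 15

The marked fraction of the population is 85/231, so in a sample of 41 expect C·(M/N) marked.
E[R] = 85 × 41 / 231 = 3485 / 231 ≈ 15.1 → 15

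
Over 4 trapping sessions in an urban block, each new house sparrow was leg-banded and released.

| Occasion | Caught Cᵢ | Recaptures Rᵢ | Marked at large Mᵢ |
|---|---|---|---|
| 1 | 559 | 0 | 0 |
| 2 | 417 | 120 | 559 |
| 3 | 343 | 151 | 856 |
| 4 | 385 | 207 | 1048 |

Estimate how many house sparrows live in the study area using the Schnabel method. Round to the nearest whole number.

N ≈ 1946

Σ MᵢCᵢ = 0·559 + 559·417 + 856·343 + 1048·385 = 0 + 233103 + 293608 + 403480 = 930191
Σ Rᵢ = 0 + 120 + 151 + 207 = 478
N̂ = 930191 / 478 ≈ 1946.0 → 1946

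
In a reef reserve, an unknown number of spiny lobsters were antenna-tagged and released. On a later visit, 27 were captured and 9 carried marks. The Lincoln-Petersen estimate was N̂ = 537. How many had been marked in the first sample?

From N = M·C/R: M = N·R / C = 537·9 / 27 = 4833 / 27 = 179.

M = 179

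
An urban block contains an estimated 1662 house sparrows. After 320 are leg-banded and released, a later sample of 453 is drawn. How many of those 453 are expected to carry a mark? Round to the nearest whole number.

expected recaptures ≈ 87

The marked fraction of the population is 320/1662, so in a sample of 453 expect C·(M/N) marked.
E[R] = 320 × 453 / 1662 = 144960 / 1662 ≈ 87.2 → 87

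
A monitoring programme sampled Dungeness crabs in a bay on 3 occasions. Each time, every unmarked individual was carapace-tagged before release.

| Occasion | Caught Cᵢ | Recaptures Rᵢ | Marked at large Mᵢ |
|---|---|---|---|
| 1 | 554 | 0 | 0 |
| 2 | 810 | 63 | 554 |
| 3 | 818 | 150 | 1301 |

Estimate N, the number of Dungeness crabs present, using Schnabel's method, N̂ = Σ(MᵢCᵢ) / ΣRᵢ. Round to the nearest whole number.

N ≈ 7103

Σ MᵢCᵢ = 0·554 + 554·810 + 1301·818 = 0 + 448740 + 1064218 = 1512958
Σ Rᵢ = 0 + 63 + 150 = 213
N̂ = 1512958 / 213 ≈ 7103.1 → 7103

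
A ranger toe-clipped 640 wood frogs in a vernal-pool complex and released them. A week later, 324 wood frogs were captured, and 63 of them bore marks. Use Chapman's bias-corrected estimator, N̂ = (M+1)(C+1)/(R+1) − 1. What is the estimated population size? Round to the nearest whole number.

N̂ = (640+1)(324+1)/(63+1) − 1 = 641·325/64 − 1
= 208325/64 − 1 ≈ 3255.1 − 1 ≈ 3254.1 → 3254

N ≈ 3254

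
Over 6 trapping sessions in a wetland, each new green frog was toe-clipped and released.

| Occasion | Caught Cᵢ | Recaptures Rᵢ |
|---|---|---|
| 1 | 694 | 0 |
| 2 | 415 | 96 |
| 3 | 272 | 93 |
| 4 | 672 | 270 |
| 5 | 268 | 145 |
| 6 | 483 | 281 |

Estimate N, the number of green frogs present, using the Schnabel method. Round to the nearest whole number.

N ≈ 2962

Marked at large before each occasion: Mᵢ = Σⱼ<ᵢ (Cⱼ − Rⱼ) → M1=0, M2=694, M3=1013, M4=1192, M5=1594, M6=1717
Σ MᵢCᵢ = 0·694 + 694·415 + 1013·272 + 1192·672 + 1594·268 + 1717·483 = 0 + 288010 + 275536 + 801024 + 427192 + 829311 = 2621073
Σ Rᵢ = 0 + 96 + 93 + 270 + 145 + 281 = 885
N̂ = 2621073 / 885 ≈ 2961.7 → 2962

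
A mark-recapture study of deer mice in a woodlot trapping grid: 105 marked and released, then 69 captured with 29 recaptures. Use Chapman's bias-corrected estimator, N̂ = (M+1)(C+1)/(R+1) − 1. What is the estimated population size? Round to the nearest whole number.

N̂ = (105+1)(69+1)/(29+1) − 1 = 106·70/30 − 1
= 7420/30 − 1 ≈ 247.3 − 1 ≈ 246.3 → 246

N ≈ 246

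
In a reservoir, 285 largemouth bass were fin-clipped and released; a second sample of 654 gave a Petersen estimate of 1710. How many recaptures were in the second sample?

R = 109

From N = M·C/R: R = M·C / N = 285·654 / 1710 = 186390 / 1710 = 109.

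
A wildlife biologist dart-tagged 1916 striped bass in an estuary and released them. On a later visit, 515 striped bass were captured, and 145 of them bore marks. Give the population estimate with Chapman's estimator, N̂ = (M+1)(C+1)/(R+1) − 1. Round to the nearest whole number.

N ≈ 6774

N̂ = (1916+1)(515+1)/(145+1) − 1 = 1917·516/146 − 1
= 989172/146 − 1 ≈ 6775.2 − 1 ≈ 6774.2 → 6774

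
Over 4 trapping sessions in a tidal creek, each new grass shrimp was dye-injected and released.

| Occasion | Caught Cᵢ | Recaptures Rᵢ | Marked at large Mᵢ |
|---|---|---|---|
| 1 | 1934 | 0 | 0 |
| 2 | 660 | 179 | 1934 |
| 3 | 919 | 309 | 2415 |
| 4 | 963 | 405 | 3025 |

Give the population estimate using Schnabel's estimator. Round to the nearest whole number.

N ≈ 7177

Σ MᵢCᵢ = 0·1934 + 1934·660 + 2415·919 + 3025·963 = 0 + 1276440 + 2219385 + 2913075 = 6408900
Σ Rᵢ = 0 + 179 + 309 + 405 = 893
N̂ = 6408900 / 893 ≈ 7176.8 → 7177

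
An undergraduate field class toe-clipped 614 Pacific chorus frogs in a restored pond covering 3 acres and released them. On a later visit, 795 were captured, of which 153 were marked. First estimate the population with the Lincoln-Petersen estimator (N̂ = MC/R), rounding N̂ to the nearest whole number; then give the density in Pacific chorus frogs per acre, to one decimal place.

density ≈ 1063.3 Pacific chorus frogs per acre

N̂ = 614·795/153 = 488130/153 ≈ 3190.4 → 3190
Density = N̂ / area = 3190 / 3 ≈ 1063.33 → 1063.3 per acre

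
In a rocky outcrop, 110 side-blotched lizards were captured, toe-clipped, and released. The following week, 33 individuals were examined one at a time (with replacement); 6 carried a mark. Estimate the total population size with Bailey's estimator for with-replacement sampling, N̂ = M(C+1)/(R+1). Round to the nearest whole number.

N̂ = 110·(33+1)/(6+1) = 110·34/7 = 3740/7 ≈ 534.3 → 534

N ≈ 534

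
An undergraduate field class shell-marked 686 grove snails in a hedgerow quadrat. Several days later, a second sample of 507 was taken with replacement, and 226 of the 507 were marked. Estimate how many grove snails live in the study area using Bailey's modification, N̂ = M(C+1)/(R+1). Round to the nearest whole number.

N̂ = 686·(507+1)/(226+1) = 686·508/227 = 348488/227 ≈ 1535.2 → 1535

N ≈ 1535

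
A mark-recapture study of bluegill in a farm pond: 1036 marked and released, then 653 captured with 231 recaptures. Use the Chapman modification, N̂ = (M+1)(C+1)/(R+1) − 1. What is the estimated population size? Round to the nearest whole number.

N̂ = (1036+1)(653+1)/(231+1) − 1 = 1037·654/232 − 1
= 678198/232 − 1 ≈ 2923.3 − 1 ≈ 2922.3 → 2922

N ≈ 2922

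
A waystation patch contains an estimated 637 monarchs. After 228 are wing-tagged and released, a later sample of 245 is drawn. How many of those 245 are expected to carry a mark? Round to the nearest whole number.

expected recaptures ≈ 88

The marked fraction of the population is 228/637, so in a sample of 245 expect C·(M/N) marked.
E[R] = 228 × 245 / 637 = 55860 / 637 ≈ 87.7 → 88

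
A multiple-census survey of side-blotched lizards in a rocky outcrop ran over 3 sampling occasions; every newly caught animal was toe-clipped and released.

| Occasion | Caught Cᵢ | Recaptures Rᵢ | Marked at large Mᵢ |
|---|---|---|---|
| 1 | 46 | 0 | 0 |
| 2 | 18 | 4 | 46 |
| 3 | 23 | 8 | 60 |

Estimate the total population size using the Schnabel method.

Σ MᵢCᵢ = 0·46 + 46·18 + 60·23 = 0 + 828 + 1380 = 2208
Σ Rᵢ = 0 + 4 + 8 = 12
N̂ = 2208 / 12 = 184

N = 184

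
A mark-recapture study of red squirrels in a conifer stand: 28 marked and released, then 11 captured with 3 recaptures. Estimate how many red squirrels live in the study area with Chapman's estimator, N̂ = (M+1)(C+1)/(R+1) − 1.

N = 86

N̂ = (28+1)(11+1)/(3+1) − 1 = 29·12/4 − 1
= 348/4 − 1 = 87 − 1 = 86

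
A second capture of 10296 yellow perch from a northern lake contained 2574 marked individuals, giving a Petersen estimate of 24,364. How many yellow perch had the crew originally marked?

M = 6091

From N = M·C/R: M = N·R / C = 24364·2574 / 10296 = 62712936 / 10296 = 6091.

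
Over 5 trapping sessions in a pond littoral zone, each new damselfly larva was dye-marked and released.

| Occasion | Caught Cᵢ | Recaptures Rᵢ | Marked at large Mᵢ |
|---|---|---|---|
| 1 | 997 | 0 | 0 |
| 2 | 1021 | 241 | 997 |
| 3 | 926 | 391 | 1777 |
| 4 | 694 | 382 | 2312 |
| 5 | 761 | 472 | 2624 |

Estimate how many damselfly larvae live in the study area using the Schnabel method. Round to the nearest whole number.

N ≈ 4216

Σ MᵢCᵢ = 0·997 + 997·1021 + 1777·926 + 2312·694 + 2624·761 = 0 + 1017937 + 1645502 + 1604528 + 1996864 = 6264831
Σ Rᵢ = 0 + 241 + 391 + 382 + 472 = 1486
N̂ = 6264831 / 1486 ≈ 4215.9 → 4216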